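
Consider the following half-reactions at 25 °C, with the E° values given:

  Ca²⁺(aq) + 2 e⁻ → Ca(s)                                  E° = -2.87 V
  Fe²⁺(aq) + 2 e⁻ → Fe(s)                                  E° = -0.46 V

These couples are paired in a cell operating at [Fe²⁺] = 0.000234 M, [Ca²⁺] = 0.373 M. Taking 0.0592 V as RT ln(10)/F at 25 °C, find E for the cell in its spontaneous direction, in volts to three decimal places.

Fe²⁺/Fe is the cathode (higher E°), Ca²⁺/Ca the anode: E°cell = -0.46 − (-2.87) = +2.41 V, n = 2.
Overall: Fe²⁺(aq) + Ca(s) → Fe(s) + Ca²⁺(aq)
Q = [Ca²⁺] / ([Fe²⁺]); log Q = 3.202.
E = E° − (0.0592/n) log Q = +2.41 − (0.0592/2)(3.202) = +2.315 V.

+2.315 V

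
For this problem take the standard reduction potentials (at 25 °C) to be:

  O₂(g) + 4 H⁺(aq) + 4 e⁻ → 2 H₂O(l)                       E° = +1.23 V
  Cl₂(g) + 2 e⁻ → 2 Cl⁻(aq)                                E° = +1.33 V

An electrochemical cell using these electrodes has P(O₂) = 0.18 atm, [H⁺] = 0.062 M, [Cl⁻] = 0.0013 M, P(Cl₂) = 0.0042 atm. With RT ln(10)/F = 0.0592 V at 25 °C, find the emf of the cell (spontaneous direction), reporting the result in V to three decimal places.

Cl₂/Cl⁻ is the cathode (higher E°), O₂/H₂O the anode: E°cell = +1.33 − (+1.23) = +0.10 V, n = 4.
Overall: 2 Cl₂(g) + 2 H₂O(l) → 4 Cl⁻(aq) + O₂(g) + 4 H⁺(aq)
Q = [Cl⁻]^4·P(O₂)·[H⁺]^4 / (P(Cl₂)^2); log Q = -12.366.
E = E° − (0.0592/n) log Q = +0.10 − (0.0592/4)(-12.366) = +0.283 V.

+0.283 V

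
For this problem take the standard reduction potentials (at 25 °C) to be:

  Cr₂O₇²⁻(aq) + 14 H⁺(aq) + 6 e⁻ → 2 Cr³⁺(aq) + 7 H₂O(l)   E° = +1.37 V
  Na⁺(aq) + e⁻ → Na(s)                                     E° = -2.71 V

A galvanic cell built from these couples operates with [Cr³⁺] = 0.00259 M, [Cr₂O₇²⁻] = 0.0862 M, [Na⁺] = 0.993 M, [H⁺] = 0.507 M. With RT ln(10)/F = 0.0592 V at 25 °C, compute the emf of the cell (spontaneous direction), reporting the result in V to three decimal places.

Cr₂O₇²⁻/Cr³⁺ is the cathode (higher E°), Na⁺/Na the anode: E°cell = +1.37 − (-2.71) = +4.08 V, n = 6.
Overall: Cr₂O₇²⁻(aq) + 14 H⁺(aq) + 6 Na(s) → 2 Cr³⁺(aq) + 7 H₂O(l) + 6 Na⁺(aq)
Q = [Cr³⁺]^2·[Na⁺]^6 / ([Cr₂O₇²⁻]·[H⁺]^14); log Q = 0.003.
E = E° − (0.0592/n) log Q = +4.08 − (0.0592/6)(0.003) = +4.080 V.

+4.080 V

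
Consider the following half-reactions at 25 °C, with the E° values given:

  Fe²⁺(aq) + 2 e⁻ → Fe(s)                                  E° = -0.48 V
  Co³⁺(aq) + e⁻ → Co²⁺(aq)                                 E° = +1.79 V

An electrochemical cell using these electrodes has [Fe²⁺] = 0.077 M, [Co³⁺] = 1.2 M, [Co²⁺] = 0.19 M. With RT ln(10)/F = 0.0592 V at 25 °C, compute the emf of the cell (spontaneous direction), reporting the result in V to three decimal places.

Co³⁺/Co²⁺ is the cathode (higher E°), Fe²⁺/Fe the anode: E°cell = +1.79 − (-0.48) = +2.27 V, n = 2.
Overall: 2 Co³⁺(aq) + Fe(s) → 2 Co²⁺(aq) + Fe²⁺(aq)
Q = [Co²⁺]^2·[Fe²⁺] / ([Co³⁺]^2); log Q = -2.714.
E = E° − (0.0592/n) log Q = +2.27 − (0.0592/2)(-2.714) = +2.350 V.

+2.350 V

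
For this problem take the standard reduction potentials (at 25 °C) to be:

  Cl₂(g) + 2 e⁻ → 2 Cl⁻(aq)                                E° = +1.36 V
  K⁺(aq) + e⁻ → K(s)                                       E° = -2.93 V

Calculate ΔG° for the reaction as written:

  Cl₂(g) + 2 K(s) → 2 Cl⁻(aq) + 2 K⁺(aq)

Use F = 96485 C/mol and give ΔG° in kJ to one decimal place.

-827.8 kJ

As written, Cl₂/Cl⁻ is reduced (cathode) and K⁺/K is oxidised (anode), so E°cell = (+1.36) − (-2.93) = +4.29 V.
Balancing electrons gives n = 2.
ΔG° = −nFE° = −(2)(96485)(+4.29) = -827,841 J = -827.8 kJ.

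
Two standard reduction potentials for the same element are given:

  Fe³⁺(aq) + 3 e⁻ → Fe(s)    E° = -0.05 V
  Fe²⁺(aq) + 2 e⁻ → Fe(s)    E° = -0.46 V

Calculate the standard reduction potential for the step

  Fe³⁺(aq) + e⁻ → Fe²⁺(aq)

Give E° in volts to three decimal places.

Sequential free energies add, so n₃E°₃ = n₁E°₁ + n₂E°₂.
With n₃ = 3, and the known step contributing 2×(-0.46) V, the unknown satisfies 1·E° = 3×(-0.05) − 2×(-0.46) = +0.770.
E° = +0.770 / 1 = +0.770 V.

+0.770 V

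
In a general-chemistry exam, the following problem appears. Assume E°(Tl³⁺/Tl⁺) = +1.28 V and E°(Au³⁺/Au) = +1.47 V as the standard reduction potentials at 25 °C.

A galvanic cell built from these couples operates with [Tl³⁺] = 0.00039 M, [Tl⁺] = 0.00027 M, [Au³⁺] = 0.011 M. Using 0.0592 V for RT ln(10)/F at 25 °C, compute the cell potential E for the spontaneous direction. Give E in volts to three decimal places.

+0.147 V

Au³⁺/Au is the cathode (higher E°), Tl³⁺/Tl⁺ the anode: E°cell = +1.47 − (+1.28) = +0.19 V, n = 6.
Overall: 2 Au³⁺(aq) + 3 Tl⁺(aq) → 2 Au(s) + 3 Tl³⁺(aq)
Q = [Tl³⁺]^3 / ([Au³⁺]^2·[Tl⁺]^3); log Q = 4.396.
E = E° − (0.0592/n) log Q = +0.19 − (0.0592/6)(4.396) = +0.147 V.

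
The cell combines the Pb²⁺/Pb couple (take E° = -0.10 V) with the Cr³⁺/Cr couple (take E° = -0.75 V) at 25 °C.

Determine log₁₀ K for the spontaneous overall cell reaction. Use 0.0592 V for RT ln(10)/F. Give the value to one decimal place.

65.9

Cathode: Pb²⁺/Pb; anode: Cr³⁺/Cr. E°cell = +0.65 V, n = 6.
log K = nE°cell / 0.0592 = (6)(+0.65) / 0.0592 = 65.9.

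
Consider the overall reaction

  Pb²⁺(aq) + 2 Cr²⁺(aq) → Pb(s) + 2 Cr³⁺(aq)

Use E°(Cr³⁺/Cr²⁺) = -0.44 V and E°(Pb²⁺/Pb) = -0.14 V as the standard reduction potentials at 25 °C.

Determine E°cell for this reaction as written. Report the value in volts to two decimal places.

The Pb²⁺/Pb couple has the higher reduction potential, so it is the cathode; Cr³⁺/Cr²⁺ is oxidised at the anode.
E°cell = E°(cathode) − E°(anode) = (-0.14) − (-0.44) = +0.30 V.
Since E°cell > 0, the reaction is spontaneous under standard conditions.

+0.30 V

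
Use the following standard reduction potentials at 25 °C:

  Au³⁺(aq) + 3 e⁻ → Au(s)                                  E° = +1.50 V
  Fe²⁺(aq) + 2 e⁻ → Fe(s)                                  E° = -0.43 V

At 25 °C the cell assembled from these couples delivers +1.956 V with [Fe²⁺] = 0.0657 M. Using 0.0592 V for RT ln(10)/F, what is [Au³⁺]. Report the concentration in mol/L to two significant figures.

Au³⁺/Au is the cathode, Fe²⁺/Fe the anode: E°cell = +1.93 V, n = 6.
Overall reaction: 2 Au³⁺(aq) + 3 Fe(s) → 2 Au(s) + 3 Fe²⁺(aq); Q = [Fe²⁺]^3/[Au³⁺]^2.
From E = E° − (0.0592/n) log Q: log Q = (E° − E)·n/0.0592 = (+1.93 − (+1.956))·6/0.0592 = -2.6351.
So 2·log[Au³⁺] = 3·log(0.0657) − log Q = -3.5473 − (-2.6351) = -0.9122; log[Au³⁺] = -0.9122 / 2 = -0.4561; [Au³⁺] = 10^(-0.4561) ≈ 0.35 M.

0.35 M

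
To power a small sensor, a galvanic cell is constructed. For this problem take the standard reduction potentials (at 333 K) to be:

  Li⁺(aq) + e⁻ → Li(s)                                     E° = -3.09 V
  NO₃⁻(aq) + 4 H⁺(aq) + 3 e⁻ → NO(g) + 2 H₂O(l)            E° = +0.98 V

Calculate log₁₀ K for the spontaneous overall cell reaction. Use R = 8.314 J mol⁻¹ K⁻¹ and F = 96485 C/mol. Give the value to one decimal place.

184.8

Cathode: NO₃⁻/NO; anode: Li⁺/Li. E°cell = (+0.98) − (-3.09) = +4.07 V, with n = 3.
ΔG° = −nFE° = −RT ln K, so ln K = nFE°/(RT) = (3)(96485)(+4.07) / ((8.314)(333)) = 425.521.
log₁₀ K = 425.521 / ln 10 = 184.8.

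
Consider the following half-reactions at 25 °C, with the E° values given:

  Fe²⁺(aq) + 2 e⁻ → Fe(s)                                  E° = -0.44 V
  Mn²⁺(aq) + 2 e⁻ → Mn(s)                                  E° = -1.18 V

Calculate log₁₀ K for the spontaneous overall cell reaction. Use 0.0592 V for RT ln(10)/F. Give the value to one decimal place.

Cathode: Fe²⁺/Fe; anode: Mn²⁺/Mn. E°cell = +0.74 V, n = 2.
log K = nE°cell / 0.0592 = (2)(+0.74) / 0.0592 = 25.0.

25.0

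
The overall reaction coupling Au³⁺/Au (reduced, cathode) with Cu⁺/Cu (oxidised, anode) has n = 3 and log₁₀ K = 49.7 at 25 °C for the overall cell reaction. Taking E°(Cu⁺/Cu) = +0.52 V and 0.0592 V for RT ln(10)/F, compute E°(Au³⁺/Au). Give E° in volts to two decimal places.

E°cell = (0.0592/n)·log K = (0.0592/3)(49.7) = +0.981 V.
Since Au³⁺/Au is the cathode and Cu⁺/Cu the anode, E°cell = E°(Au³⁺/Au) − E°(Cu⁺/Cu).
So E°(Au³⁺/Au) = E°cell + E°(Cu⁺/Cu) = +0.981 + (+0.52) = +1.50 V.

+1.50 V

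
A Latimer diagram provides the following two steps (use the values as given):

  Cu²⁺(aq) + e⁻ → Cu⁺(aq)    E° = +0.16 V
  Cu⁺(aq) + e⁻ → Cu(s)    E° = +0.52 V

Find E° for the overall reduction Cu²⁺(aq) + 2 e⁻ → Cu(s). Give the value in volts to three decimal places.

Adding the free-energy changes (−nFE°) of the two steps gives −n₃FE°₃ = −n₁FE°₁ − n₂FE°₂.
E°₃ = (1×+0.16 + 1×+0.52) / 2 = (+0.680) / 2 = +0.340 V.

+0.340 V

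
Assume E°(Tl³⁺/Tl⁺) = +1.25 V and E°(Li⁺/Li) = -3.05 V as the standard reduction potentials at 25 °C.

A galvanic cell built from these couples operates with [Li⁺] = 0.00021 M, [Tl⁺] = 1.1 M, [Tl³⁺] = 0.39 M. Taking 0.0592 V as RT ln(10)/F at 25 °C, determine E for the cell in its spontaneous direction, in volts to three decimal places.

+4.504 V

Tl³⁺/Tl⁺ is the cathode (higher E°), Li⁺/Li the anode: E°cell = +1.25 − (-3.05) = +4.30 V, n = 2.
Overall: Tl³⁺(aq) + 2 Li(s) → Tl⁺(aq) + 2 Li⁺(aq)
Q = [Tl⁺]·[Li⁺]^2 / ([Tl³⁺]); log Q = -6.905.
E = E° − (0.0592/n) log Q = +4.30 − (0.0592/2)(-6.905) = +4.504 V.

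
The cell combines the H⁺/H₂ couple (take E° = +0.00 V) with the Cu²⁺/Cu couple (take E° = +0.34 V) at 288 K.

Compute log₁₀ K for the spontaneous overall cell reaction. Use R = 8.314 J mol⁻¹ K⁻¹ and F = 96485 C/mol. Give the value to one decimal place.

Cathode: Cu²⁺/Cu; anode: H⁺/H₂. E°cell = (+0.34) − (+0.00) = +0.34 V, with n = 2.
ΔG° = −nFE° = −RT ln K, so ln K = nFE°/(RT) = (2)(96485)(+0.34) / ((8.314)(288)) = 27.401.
log₁₀ K = 27.401 / ln 10 = 11.9.

11.9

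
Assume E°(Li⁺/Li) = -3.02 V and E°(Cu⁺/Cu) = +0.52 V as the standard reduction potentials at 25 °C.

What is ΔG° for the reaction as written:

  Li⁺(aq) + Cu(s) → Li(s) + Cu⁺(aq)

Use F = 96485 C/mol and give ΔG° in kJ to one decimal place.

+341.6 kJ

As written, Li⁺/Li is reduced (cathode) and Cu⁺/Cu is oxidised (anode), so E°cell = (-3.02) − (+0.52) = -3.54 V.
Balancing electrons gives n = 1.
ΔG° = −nFE° = −(1)(96485)(-3.54) = 341,557 J = +341.6 kJ.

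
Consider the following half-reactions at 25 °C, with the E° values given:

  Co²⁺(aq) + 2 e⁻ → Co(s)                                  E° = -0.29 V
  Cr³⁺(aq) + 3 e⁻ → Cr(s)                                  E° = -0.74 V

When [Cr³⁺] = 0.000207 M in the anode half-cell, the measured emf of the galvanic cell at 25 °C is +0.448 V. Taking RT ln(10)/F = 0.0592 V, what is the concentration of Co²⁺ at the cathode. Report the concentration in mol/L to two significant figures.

Co²⁺/Co is the cathode, Cr³⁺/Cr the anode: E°cell = +0.45 V, n = 6.
Overall reaction: 3 Co²⁺(aq) + 2 Cr(s) → 3 Co(s) + 2 Cr³⁺(aq); Q = [Cr³⁺]^2/[Co²⁺]^3.
From E = E° − (0.0592/n) log Q: log Q = (E° − E)·n/0.0592 = (+0.45 − (+0.448))·6/0.0592 = 0.2027.
So 3·log[Co²⁺] = 2·log(0.000207) − log Q = -7.3681 − (0.2027) = -7.5708; log[Co²⁺] = -7.5708 / 3 = -2.5236; [Co²⁺] = 10^(-2.5236) ≈ 0.0030 M.

0.0030 M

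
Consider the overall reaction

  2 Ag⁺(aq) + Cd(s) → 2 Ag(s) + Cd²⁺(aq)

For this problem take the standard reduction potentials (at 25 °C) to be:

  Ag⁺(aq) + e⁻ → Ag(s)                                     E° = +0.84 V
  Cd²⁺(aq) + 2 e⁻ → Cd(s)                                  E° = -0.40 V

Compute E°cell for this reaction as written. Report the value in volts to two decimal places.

The Ag⁺/Ag couple has the higher reduction potential, so it is the cathode; Cd²⁺/Cd is oxidised at the anode.
E°cell = E°(cathode) − E°(anode) = (+0.84) − (-0.40) = +1.24 V.

+1.24 V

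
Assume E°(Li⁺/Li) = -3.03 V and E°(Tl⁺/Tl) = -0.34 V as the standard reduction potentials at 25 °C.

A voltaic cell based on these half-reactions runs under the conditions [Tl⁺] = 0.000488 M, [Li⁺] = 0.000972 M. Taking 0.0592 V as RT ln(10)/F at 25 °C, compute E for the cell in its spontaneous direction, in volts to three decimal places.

+2.672 V

Tl⁺/Tl is the cathode (higher E°), Li⁺/Li the anode: E°cell = -0.34 − (-3.03) = +2.69 V, n = 1.
Overall: Tl⁺(aq) + Li(s) → Tl(s) + Li⁺(aq)
Q = [Li⁺] / ([Tl⁺]); log Q = 0.299.
E = E° − (0.0592/n) log Q = +2.69 − (0.0592/1)(0.299) = +2.672 V.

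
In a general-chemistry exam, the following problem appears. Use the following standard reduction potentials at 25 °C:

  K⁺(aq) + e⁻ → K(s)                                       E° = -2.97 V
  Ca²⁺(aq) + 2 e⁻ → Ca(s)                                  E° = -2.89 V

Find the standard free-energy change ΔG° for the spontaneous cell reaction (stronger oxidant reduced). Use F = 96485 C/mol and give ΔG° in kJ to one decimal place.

Ca²⁺/Ca (E° = -2.89 V) is the cathode; K⁺/K (E° = -2.97 V) is the anode, so E°cell = +0.08 V.
Balancing electrons gives n = 2 (lcm of 2 and 1).
ΔG° = −nFE° = −(2)(96485)(+0.08) = -15,438 J = -15.4 kJ.

-15.4 kJ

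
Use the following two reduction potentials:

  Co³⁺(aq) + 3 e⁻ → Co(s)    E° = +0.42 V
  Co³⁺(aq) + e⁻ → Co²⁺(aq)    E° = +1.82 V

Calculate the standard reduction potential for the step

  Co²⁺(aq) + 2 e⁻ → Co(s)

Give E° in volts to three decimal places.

-0.280 V

Sequential free energies add, so n₃E°₃ = n₁E°₁ + n₂E°₂.
With n₃ = 3, and the known step contributing 1×(+1.82) V, the unknown satisfies 2·E° = 3×(+0.42) − 1×(+1.82) = -0.560.
E° = -0.560 / 2 = -0.280 V.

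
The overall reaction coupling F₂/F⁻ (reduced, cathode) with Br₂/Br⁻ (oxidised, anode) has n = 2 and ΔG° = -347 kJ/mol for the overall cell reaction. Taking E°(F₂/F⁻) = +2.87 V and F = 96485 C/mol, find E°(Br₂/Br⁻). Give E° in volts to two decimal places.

+1.07 V

E°cell = −ΔG°/(nF) = −(-347×10³)/((2)(96485)) = +1.798 V.
Since F₂/F⁻ is the cathode and Br₂/Br⁻ the anode, E°cell = E°(F₂/F⁻) − E°(Br₂/Br⁻).
So E°(Br₂/Br⁻) = E°(F₂/F⁻) − E°cell = (+2.87) − (+1.798) = +1.07 V.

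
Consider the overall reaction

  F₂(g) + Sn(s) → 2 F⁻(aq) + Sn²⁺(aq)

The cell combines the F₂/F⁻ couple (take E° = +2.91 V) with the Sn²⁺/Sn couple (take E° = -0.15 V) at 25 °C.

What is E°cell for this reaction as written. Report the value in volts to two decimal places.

+3.06 V

The F₂/F⁻ couple has the higher reduction potential, so it is the cathode; Sn²⁺/Sn is oxidised at the anode.
E°cell = E°(cathode) − E°(anode) = (+2.91) − (-0.15) = +3.06 V.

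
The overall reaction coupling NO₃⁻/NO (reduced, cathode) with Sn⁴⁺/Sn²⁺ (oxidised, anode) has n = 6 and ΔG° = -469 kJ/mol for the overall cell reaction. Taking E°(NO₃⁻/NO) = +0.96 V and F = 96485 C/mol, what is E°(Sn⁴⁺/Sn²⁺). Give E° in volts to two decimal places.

+0.15 V

E°cell = −ΔG°/(nF) = −(-469×10³)/((6)(96485)) = +0.810 V.
Since NO₃⁻/NO is the cathode and Sn⁴⁺/Sn²⁺ the anode, E°cell = E°(NO₃⁻/NO) − E°(Sn⁴⁺/Sn²⁺).
So E°(Sn⁴⁺/Sn²⁺) = E°(NO₃⁻/NO) − E°cell = (+0.96) − (+0.810) = +0.15 V.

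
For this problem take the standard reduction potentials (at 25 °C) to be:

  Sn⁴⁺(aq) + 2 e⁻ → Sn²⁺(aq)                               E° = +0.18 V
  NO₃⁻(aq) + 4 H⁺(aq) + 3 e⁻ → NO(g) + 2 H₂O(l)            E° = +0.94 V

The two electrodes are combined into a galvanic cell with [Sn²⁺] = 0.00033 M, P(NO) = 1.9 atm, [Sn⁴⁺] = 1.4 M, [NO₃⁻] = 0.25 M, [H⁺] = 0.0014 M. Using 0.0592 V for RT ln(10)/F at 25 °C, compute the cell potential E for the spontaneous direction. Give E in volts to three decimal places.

+0.410 V

NO₃⁻/NO is the cathode (higher E°), Sn⁴⁺/Sn²⁺ the anode: E°cell = +0.94 − (+0.18) = +0.76 V, n = 6.
Overall: 2 NO₃⁻(aq) + 8 H⁺(aq) + 3 Sn²⁺(aq) → 2 NO(g) + 4 H₂O(l) + 3 Sn⁴⁺(aq)
Q = P(NO)^2·[Sn⁴⁺]^3 / ([NO₃⁻]^2·[H⁺]^8·[Sn²⁺]^3); log Q = 35.475.
E = E° − (0.0592/n) log Q = +0.76 − (0.0592/6)(35.475) = +0.410 V.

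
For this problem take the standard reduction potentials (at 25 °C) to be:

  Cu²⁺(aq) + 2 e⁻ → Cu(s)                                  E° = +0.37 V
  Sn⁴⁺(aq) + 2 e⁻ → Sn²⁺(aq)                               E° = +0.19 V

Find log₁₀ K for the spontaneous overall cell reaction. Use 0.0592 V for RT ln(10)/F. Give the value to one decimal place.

6.1

Cathode: Cu²⁺/Cu; anode: Sn⁴⁺/Sn²⁺. E°cell = +0.18 V, n = 2.
log K = nE°cell / 0.0592 = (2)(+0.18) / 0.0592 = 6.1.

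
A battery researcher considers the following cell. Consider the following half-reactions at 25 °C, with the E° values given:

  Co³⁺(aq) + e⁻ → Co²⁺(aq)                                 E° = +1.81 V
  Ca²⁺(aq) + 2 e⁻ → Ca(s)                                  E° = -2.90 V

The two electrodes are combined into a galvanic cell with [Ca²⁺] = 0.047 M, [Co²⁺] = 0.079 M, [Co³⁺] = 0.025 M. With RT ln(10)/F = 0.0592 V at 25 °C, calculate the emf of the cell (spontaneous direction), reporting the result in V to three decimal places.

Co³⁺/Co²⁺ is the cathode (higher E°), Ca²⁺/Ca the anode: E°cell = +1.81 − (-2.90) = +4.71 V, n = 2.
Overall: 2 Co³⁺(aq) + Ca(s) → 2 Co²⁺(aq) + Ca²⁺(aq)
Q = [Co²⁺]^2·[Ca²⁺] / ([Co³⁺]^2); log Q = -0.329.
E = E° − (0.0592/n) log Q = +4.71 − (0.0592/2)(-0.329) = +4.720 V.

+4.720 V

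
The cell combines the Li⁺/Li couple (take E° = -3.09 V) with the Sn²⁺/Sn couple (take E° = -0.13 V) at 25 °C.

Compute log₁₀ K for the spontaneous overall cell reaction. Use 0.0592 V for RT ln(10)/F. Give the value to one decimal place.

100.0

Cathode: Sn²⁺/Sn; anode: Li⁺/Li. E°cell = +2.96 V, n = 2.
log K = nE°cell / 0.0592 = (2)(+2.96) / 0.0592 = 100.0.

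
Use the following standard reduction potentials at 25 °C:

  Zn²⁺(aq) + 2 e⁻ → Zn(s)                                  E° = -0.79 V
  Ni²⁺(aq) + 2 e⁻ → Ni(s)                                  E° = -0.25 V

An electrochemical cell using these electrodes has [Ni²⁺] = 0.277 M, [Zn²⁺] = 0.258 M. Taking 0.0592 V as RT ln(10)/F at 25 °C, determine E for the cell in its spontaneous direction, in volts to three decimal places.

+0.541 V

Ni²⁺/Ni is the cathode (higher E°), Zn²⁺/Zn the anode: E°cell = -0.25 − (-0.79) = +0.54 V, n = 2.
Overall: Ni²⁺(aq) + Zn(s) → Ni(s) + Zn²⁺(aq)
Q = [Zn²⁺] / ([Ni²⁺]); log Q = -0.031.
E = E° − (0.0592/n) log Q = +0.54 − (0.0592/2)(-0.031) = +0.541 V.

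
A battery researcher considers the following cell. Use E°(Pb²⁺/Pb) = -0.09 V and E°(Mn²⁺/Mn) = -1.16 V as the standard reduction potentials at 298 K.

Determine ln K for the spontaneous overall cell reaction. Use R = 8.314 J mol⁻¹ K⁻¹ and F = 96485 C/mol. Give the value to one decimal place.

83.3

Cathode: Pb²⁺/Pb; anode: Mn²⁺/Mn. E°cell = (-0.09) − (-1.16) = +1.07 V, with n = 2.
ΔG° = −nFE° = −RT ln K, so ln K = nFE°/(RT) = (2)(96485)(+1.07) / ((8.314)(298)) = 83.339.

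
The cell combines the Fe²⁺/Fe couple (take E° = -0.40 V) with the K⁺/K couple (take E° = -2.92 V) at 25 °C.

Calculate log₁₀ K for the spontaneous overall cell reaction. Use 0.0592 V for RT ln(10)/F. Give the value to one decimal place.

Cathode: Fe²⁺/Fe; anode: K⁺/K. E°cell = +2.52 V, n = 2.
log K = nE°cell / 0.0592 = (2)(+2.52) / 0.0592 = 85.1.

85.1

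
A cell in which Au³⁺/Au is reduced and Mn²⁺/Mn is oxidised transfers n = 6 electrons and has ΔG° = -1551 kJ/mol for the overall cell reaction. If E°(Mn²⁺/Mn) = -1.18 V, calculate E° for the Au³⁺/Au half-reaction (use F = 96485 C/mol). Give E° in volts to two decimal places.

+1.50 V

E°cell = −ΔG°/(nF) = −(-1551×10³)/((6)(96485)) = +2.679 V.
Since Au³⁺/Au is the cathode and Mn²⁺/Mn the anode, E°cell = E°(Au³⁺/Au) − E°(Mn²⁺/Mn).
So E°(Au³⁺/Au) = E°cell + E°(Mn²⁺/Mn) = +2.679 + (-1.18) = +1.50 V.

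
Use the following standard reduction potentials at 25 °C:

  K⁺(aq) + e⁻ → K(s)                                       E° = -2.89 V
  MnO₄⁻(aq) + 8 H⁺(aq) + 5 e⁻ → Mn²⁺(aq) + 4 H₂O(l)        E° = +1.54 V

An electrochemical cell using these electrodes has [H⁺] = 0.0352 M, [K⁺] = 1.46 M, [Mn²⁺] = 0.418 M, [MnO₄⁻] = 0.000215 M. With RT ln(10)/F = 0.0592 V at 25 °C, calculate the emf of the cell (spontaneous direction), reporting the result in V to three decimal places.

+4.244 V

MnO₄⁻/Mn²⁺ is the cathode (higher E°), K⁺/K the anode: E°cell = +1.54 − (-2.89) = +4.43 V, n = 5.
Overall: MnO₄⁻(aq) + 8 H⁺(aq) + 5 K(s) → Mn²⁺(aq) + 4 H₂O(l) + 5 K⁺(aq)
Q = [Mn²⁺]·[K⁺]^5 / ([MnO₄⁻]·[H⁺]^8); log Q = 15.738.
E = E° − (0.0592/n) log Q = +4.43 − (0.0592/5)(15.738) = +4.244 V.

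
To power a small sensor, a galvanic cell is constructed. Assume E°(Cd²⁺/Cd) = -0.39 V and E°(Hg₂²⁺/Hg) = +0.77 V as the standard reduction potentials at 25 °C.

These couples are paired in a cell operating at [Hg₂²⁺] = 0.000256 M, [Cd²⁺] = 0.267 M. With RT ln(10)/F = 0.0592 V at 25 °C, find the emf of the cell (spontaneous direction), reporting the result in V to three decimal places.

+1.071 V

Hg₂²⁺/Hg is the cathode (higher E°), Cd²⁺/Cd the anode: E°cell = +0.77 − (-0.39) = +1.16 V, n = 2.
Overall: Hg₂²⁺(aq) + Cd(s) → 2 Hg(l) + Cd²⁺(aq)
Q = [Cd²⁺] / ([Hg₂²⁺]); log Q = 3.018.
E = E° − (0.0592/n) log Q = +1.16 − (0.0592/2)(3.018) = +1.071 V.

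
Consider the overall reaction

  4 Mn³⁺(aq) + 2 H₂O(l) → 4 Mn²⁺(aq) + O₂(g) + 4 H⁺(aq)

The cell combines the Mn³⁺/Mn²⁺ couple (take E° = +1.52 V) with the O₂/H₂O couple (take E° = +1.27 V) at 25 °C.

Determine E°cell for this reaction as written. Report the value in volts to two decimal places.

+0.25 V

The Mn³⁺/Mn²⁺ couple has the higher reduction potential, so it is the cathode; O₂/H₂O is oxidised at the anode.
E°cell = E°(cathode) − E°(anode) = (+1.52) − (+1.27) = +0.25 V.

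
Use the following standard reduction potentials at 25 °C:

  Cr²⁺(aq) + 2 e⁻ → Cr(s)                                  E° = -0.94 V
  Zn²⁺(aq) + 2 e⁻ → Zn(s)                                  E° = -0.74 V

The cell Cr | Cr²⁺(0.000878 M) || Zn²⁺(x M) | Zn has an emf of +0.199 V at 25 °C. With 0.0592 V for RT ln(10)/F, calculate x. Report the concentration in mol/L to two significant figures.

0.00081 M

Zn²⁺/Zn is the cathode, Cr²⁺/Cr the anode: E°cell = +0.20 V, n = 2.
Overall reaction: Zn²⁺(aq) + Cr(s) → Zn(s) + Cr²⁺(aq); Q = [Cr²⁺]^1/[Zn²⁺]^1.
From E = E° − (0.0592/n) log Q: log Q = (E° − E)·n/0.0592 = (+0.20 − (+0.199))·2/0.0592 = 0.0338.
So 1·log[Zn²⁺] = 1·log(0.000878) − log Q = -3.0565 − (0.0338) = -3.0903; [Zn²⁺] = 10^(-3.0903) ≈ 0.00081 M.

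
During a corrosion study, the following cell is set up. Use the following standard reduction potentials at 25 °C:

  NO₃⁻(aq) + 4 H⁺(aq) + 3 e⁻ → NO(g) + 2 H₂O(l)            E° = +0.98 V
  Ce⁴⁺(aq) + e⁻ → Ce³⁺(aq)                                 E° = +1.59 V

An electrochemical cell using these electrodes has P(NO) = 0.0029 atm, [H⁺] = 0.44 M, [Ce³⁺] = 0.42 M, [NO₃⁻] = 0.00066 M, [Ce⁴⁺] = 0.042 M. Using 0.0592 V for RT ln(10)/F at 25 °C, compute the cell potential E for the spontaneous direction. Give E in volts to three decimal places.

Ce⁴⁺/Ce³⁺ is the cathode (higher E°), NO₃⁻/NO the anode: E°cell = +1.59 − (+0.98) = +0.61 V, n = 3.
Overall: 3 Ce⁴⁺(aq) + NO(g) + 2 H₂O(l) → 3 Ce³⁺(aq) + NO₃⁻(aq) + 4 H⁺(aq)
Q = [Ce³⁺]^3·[NO₃⁻]·[H⁺]^4 / ([Ce⁴⁺]^3·P(NO)); log Q = 0.931.
E = E° − (0.0592/n) log Q = +0.61 − (0.0592/3)(0.931) = +0.592 V.

+0.592 V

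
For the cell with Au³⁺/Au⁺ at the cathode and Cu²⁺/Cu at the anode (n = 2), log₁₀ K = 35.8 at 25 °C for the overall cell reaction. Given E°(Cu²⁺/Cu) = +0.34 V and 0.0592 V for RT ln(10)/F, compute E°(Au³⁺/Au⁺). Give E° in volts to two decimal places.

E°cell = (0.0592/n)·log K = (0.0592/2)(35.8) = +1.060 V.
Since Au³⁺/Au⁺ is the cathode and Cu²⁺/Cu the anode, E°cell = E°(Au³⁺/Au⁺) − E°(Cu²⁺/Cu).
So E°(Au³⁺/Au⁺) = E°cell + E°(Cu²⁺/Cu) = +1.060 + (+0.34) = +1.40 V.

+1.40 V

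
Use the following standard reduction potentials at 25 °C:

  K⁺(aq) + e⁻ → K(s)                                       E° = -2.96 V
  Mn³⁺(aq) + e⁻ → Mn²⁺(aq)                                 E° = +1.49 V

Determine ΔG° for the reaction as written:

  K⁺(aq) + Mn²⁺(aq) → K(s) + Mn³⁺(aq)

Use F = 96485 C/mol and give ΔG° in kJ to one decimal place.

+429.4 kJ

As written, K⁺/K is reduced (cathode) and Mn³⁺/Mn²⁺ is oxidised (anode), so E°cell = (-2.96) − (+1.49) = -4.45 V.
Balancing electrons gives n = 1.
ΔG° = −nFE° = −(1)(96485)(-4.45) = 429,358 J = +429.4 kJ.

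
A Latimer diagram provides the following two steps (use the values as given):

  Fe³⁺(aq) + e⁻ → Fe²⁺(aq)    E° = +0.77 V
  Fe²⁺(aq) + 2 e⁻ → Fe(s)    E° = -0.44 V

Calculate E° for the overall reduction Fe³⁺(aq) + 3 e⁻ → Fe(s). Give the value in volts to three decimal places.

-0.037 V

Since ΔG° = −nFE° is additive over sequential reductions, n₃E°₃ = n₁E°₁ + n₂E°₂.
E°₃ = (1×+0.77 + 2×-0.44) / 3 = (-0.110) / 3 = -0.037 V.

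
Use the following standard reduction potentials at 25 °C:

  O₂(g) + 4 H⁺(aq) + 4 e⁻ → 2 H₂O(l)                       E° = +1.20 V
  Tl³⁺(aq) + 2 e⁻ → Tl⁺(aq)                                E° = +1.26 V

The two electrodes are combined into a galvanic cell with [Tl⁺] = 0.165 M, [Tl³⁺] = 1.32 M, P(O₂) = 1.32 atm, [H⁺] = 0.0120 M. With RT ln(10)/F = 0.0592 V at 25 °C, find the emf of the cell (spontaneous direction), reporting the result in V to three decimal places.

+0.199 V

Tl³⁺/Tl⁺ is the cathode (higher E°), O₂/H₂O the anode: E°cell = +1.26 − (+1.20) = +0.06 V, n = 4.
Overall: 2 Tl³⁺(aq) + 2 H₂O(l) → 2 Tl⁺(aq) + O₂(g) + 4 H⁺(aq)
Q = [Tl⁺]^2·P(O₂)·[H⁺]^4 / ([Tl³⁺]^2); log Q = -9.369.
E = E° − (0.0592/n) log Q = +0.06 − (0.0592/4)(-9.369) = +0.199 V.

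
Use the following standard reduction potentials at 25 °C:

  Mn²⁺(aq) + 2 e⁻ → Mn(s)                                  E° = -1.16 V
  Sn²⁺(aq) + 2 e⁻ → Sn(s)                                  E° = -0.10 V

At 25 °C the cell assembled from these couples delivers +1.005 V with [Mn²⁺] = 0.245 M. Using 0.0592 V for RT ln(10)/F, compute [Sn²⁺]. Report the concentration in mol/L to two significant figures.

0.0034 M

Sn²⁺/Sn is the cathode, Mn²⁺/Mn the anode: E°cell = +1.06 V, n = 2.
Overall reaction: Sn²⁺(aq) + Mn(s) → Sn(s) + Mn²⁺(aq); Q = [Mn²⁺]^1/[Sn²⁺]^1.
From E = E° − (0.0592/n) log Q: log Q = (E° − E)·n/0.0592 = (+1.06 − (+1.005))·2/0.0592 = 1.8581.
So 1·log[Sn²⁺] = 1·log(0.245) − log Q = -0.6108 − (1.8581) = -2.4689; [Sn²⁺] = 10^(-2.4689) ≈ 0.0034 M.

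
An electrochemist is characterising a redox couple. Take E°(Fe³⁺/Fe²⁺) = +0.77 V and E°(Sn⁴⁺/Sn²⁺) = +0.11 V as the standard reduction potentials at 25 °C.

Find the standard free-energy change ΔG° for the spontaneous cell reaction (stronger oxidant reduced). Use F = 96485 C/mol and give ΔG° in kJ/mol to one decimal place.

-127.4 kJ/mol

Fe³⁺/Fe²⁺ (E° = +0.77 V) is the cathode; Sn⁴⁺/Sn²⁺ (E° = +0.11 V) is the anode, so E°cell = +0.66 V.
Balancing electrons gives n = 2 (lcm of 1 and 2).
ΔG° = −nFE° = −(2)(96485)(+0.66) = -127,360 J = -127.4 kJ/mol.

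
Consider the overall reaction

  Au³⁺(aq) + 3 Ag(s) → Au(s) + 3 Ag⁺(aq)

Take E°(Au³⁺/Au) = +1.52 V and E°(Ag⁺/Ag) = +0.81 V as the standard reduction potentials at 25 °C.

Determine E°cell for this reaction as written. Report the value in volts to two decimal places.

The Au³⁺/Au couple has the higher reduction potential, so it is the cathode; Ag⁺/Ag is oxidised at the anode.
E°cell = E°(cathode) − E°(anode) = (+1.52) − (+0.81) = +0.71 V.
Since E°cell > 0, the reaction is spontaneous under standard conditions.

+0.71 V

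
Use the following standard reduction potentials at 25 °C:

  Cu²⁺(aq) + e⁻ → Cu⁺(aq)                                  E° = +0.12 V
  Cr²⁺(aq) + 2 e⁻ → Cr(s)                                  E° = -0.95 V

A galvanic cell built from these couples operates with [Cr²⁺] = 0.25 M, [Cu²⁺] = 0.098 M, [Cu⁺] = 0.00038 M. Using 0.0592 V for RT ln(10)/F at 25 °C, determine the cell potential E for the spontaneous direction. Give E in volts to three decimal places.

+1.231 V

Cu²⁺/Cu⁺ is the cathode (higher E°), Cr²⁺/Cr the anode: E°cell = +0.12 − (-0.95) = +1.07 V, n = 2.
Overall: 2 Cu²⁺(aq) + Cr(s) → 2 Cu⁺(aq) + Cr²⁺(aq)
Q = [Cu⁺]^2·[Cr²⁺] / ([Cu²⁺]^2); log Q = -5.425.
E = E° − (0.0592/n) log Q = +1.07 − (0.0592/2)(-5.425) = +1.231 V.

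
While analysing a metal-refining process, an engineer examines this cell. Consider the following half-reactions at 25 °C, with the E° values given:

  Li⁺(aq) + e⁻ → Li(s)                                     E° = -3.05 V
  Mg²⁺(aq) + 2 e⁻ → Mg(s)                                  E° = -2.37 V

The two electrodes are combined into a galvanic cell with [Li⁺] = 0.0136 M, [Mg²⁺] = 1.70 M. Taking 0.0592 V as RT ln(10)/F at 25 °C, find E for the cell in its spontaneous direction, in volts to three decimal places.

Mg²⁺/Mg is the cathode (higher E°), Li⁺/Li the anode: E°cell = -2.37 − (-3.05) = +0.68 V, n = 2.
Overall: Mg²⁺(aq) + 2 Li(s) → Mg(s) + 2 Li⁺(aq)
Q = [Li⁺]^2 / ([Mg²⁺]); log Q = -3.963.
E = E° − (0.0592/n) log Q = +0.68 − (0.0592/2)(-3.963) = +0.797 V.

+0.797 V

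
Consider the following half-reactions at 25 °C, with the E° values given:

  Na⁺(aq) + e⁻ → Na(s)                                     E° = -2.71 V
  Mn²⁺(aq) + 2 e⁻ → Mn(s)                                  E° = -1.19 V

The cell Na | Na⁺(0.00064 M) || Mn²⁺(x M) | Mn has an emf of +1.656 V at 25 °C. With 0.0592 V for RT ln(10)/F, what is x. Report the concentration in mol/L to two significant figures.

0.016 M

Mn²⁺/Mn is the cathode, Na⁺/Na the anode: E°cell = +1.52 V, n = 2.
Overall reaction: Mn²⁺(aq) + 2 Na(s) → Mn(s) + 2 Na⁺(aq); Q = [Na⁺]^2/[Mn²⁺]^1.
From E = E° − (0.0592/n) log Q: log Q = (E° − E)·n/0.0592 = (+1.52 − (+1.656))·2/0.0592 = -4.5946.
So 1·log[Mn²⁺] = 2·log(0.00064) − log Q = -6.3876 − (-4.5946) = -1.7930; [Mn²⁺] = 10^(-1.7930) ≈ 0.016 M.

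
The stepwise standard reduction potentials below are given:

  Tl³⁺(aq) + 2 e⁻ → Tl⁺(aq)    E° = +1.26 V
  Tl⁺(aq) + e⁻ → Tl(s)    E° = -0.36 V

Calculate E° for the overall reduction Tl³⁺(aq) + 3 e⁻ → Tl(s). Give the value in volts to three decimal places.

Since ΔG° = −nFE° is additive over sequential reductions, n₃E°₃ = n₁E°₁ + n₂E°₂.
E°₃ = (2×+1.26 + 1×-0.36) / 3 = (+2.160) / 3 = +0.720 V.

+0.720 V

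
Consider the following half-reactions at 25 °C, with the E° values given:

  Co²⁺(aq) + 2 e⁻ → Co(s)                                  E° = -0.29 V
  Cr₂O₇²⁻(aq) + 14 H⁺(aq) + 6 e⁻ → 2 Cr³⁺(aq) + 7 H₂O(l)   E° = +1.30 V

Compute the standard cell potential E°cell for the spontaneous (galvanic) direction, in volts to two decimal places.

+1.59 V

The Cr₂O₇²⁻/Cr³⁺ couple has the higher reduction potential, so it is the cathode; Co²⁺/Co is oxidised at the anode.
E°cell = E°(cathode) − E°(anode) = (+1.30) − (-0.29) = +1.59 V.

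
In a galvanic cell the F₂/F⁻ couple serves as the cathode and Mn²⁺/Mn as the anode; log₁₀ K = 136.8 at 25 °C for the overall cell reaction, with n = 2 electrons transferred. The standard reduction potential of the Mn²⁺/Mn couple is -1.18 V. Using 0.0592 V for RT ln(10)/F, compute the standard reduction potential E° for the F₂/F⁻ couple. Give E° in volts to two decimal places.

E°cell = (0.0592/n)·log K = (0.0592/2)(136.8) = +4.049 V.
Since F₂/F⁻ is the cathode and Mn²⁺/Mn the anode, E°cell = E°(F₂/F⁻) − E°(Mn²⁺/Mn).
So E°(F₂/F⁻) = E°cell + E°(Mn²⁺/Mn) = +4.049 + (-1.18) = +2.87 V.

+2.87 V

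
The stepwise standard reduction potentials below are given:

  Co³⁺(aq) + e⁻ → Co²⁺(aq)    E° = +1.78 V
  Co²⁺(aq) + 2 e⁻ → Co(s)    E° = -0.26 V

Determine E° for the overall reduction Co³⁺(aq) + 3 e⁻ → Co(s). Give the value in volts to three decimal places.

+0.420 V

Since ΔG° = −nFE° is additive over sequential reductions, n₃E°₃ = n₁E°₁ + n₂E°₂.
E°₃ = (1×+1.78 + 2×-0.26) / 3 = (+1.260) / 3 = +0.420 V.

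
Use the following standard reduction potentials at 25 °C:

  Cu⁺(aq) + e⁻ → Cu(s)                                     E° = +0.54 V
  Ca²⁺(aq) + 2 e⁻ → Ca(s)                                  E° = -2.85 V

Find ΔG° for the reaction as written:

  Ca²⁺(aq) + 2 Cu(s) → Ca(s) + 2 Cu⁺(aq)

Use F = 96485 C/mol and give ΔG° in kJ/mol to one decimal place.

As written, Ca²⁺/Ca is reduced (cathode) and Cu⁺/Cu is oxidised (anode), so E°cell = (-2.85) − (+0.54) = -3.39 V.
Balancing electrons gives n = 2.
ΔG° = −nFE° = −(2)(96485)(-3.39) = 654,168 J = +654.2 kJ/mol.

+654.2 kJ/mol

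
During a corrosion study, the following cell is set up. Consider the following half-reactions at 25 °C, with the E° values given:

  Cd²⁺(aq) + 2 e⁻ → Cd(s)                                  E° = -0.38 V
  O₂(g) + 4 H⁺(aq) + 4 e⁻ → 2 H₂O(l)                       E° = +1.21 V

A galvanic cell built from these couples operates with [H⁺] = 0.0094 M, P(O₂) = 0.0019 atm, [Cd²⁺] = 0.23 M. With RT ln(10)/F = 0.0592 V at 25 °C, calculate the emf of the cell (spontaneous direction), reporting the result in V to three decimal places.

+1.449 V

O₂/H₂O is the cathode (higher E°), Cd²⁺/Cd the anode: E°cell = +1.21 − (-0.38) = +1.59 V, n = 4.
Overall: O₂(g) + 4 H⁺(aq) + 2 Cd(s) → 2 H₂O(l) + 2 Cd²⁺(aq)
Q = [Cd²⁺]^2 / (P(O₂)·[H⁺]^4); log Q = 9.552.
E = E° − (0.0592/n) log Q = +1.59 − (0.0592/4)(9.552) = +1.449 V.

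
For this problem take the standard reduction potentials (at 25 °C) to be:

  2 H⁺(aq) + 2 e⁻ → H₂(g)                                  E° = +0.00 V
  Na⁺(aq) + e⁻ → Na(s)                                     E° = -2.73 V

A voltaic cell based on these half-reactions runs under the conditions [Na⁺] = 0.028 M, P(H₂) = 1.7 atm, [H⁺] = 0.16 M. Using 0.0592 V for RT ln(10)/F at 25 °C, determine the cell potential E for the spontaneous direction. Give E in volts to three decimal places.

+2.768 V

H⁺/H₂ is the cathode (higher E°), Na⁺/Na the anode: E°cell = +0.00 − (-2.73) = +2.73 V, n = 2.
Overall: 2 H⁺(aq) + 2 Na(s) → H₂(g) + 2 Na⁺(aq)
Q = P(H₂)·[Na⁺]^2 / ([H⁺]^2); log Q = -1.283.
E = E° − (0.0592/n) log Q = +2.73 − (0.0592/2)(-1.283) = +2.768 V.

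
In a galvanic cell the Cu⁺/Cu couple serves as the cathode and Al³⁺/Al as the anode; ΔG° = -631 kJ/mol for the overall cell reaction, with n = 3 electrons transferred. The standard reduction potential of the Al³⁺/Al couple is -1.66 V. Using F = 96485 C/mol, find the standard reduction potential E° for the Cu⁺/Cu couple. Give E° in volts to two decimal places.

+0.52 V

E°cell = −ΔG°/(nF) = −(-631×10³)/((3)(96485)) = +2.180 V.
Since Cu⁺/Cu is the cathode and Al³⁺/Al the anode, E°cell = E°(Cu⁺/Cu) − E°(Al³⁺/Al).
So E°(Cu⁺/Cu) = E°cell + E°(Al³⁺/Al) = +2.180 + (-1.66) = +0.52 V.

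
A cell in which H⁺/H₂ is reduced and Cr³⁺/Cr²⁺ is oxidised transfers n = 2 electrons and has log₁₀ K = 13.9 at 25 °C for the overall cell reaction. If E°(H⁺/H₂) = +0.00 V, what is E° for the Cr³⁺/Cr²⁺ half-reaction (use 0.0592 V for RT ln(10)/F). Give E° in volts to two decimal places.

-0.41 V

E°cell = (0.0592/n)·log K = (0.0592/2)(13.9) = +0.411 V.
Since H⁺/H₂ is the cathode and Cr³⁺/Cr²⁺ the anode, E°cell = E°(H⁺/H₂) − E°(Cr³⁺/Cr²⁺).
So E°(Cr³⁺/Cr²⁺) = E°(H⁺/H₂) − E°cell = (+0.00) − (+0.411) = -0.41 V.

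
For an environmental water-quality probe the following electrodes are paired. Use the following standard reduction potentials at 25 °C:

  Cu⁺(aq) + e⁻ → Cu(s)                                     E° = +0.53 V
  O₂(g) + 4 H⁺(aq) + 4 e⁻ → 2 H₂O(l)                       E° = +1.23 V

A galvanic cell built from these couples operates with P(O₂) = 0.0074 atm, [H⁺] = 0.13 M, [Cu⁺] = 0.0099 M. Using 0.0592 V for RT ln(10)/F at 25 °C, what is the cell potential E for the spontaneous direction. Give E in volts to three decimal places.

O₂/H₂O is the cathode (higher E°), Cu⁺/Cu the anode: E°cell = +1.23 − (+0.53) = +0.70 V, n = 4.
Overall: O₂(g) + 4 H⁺(aq) + 4 Cu(s) → 2 H₂O(l) + 4 Cu⁺(aq)
Q = [Cu⁺]^4 / (P(O₂)·[H⁺]^4); log Q = -2.342.
E = E° − (0.0592/n) log Q = +0.70 − (0.0592/4)(-2.342) = +0.735 V.

+0.735 V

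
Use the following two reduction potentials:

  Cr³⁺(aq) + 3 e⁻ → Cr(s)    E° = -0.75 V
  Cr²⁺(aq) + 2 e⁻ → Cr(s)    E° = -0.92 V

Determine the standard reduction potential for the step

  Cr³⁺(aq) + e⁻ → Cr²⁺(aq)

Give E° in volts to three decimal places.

Sequential free energies add, so n₃E°₃ = n₁E°₁ + n₂E°₂.
With n₃ = 3, and the known step contributing 2×(-0.92) V, the unknown satisfies 1·E° = 3×(-0.75) − 2×(-0.92) = -0.410.
E° = -0.410 / 1 = -0.410 V.

-0.410 V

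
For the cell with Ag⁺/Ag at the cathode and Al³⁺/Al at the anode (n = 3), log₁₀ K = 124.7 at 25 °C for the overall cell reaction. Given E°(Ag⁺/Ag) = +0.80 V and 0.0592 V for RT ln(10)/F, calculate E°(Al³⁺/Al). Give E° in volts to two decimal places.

E°cell = (0.0592/n)·log K = (0.0592/3)(124.7) = +2.461 V.
Since Ag⁺/Ag is the cathode and Al³⁺/Al the anode, E°cell = E°(Ag⁺/Ag) − E°(Al³⁺/Al).
So E°(Al³⁺/Al) = E°(Ag⁺/Ag) − E°cell = (+0.80) − (+2.461) = -1.66 V.

-1.66 V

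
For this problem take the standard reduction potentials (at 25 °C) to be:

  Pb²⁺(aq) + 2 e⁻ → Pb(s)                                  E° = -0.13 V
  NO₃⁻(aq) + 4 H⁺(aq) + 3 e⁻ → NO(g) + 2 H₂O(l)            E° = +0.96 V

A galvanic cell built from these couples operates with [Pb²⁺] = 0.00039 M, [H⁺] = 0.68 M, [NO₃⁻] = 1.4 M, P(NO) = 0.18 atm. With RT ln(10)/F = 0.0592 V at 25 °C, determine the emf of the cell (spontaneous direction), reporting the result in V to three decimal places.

+1.195 V

NO₃⁻/NO is the cathode (higher E°), Pb²⁺/Pb the anode: E°cell = +0.96 − (-0.13) = +1.09 V, n = 6.
Overall: 2 NO₃⁻(aq) + 8 H⁺(aq) + 3 Pb(s) → 2 NO(g) + 4 H₂O(l) + 3 Pb²⁺(aq)
Q = P(NO)^2·[Pb²⁺]^3 / ([NO₃⁻]^2·[H⁺]^8); log Q = -10.669.
E = E° − (0.0592/n) log Q = +1.09 − (0.0592/6)(-10.669) = +1.195 V.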